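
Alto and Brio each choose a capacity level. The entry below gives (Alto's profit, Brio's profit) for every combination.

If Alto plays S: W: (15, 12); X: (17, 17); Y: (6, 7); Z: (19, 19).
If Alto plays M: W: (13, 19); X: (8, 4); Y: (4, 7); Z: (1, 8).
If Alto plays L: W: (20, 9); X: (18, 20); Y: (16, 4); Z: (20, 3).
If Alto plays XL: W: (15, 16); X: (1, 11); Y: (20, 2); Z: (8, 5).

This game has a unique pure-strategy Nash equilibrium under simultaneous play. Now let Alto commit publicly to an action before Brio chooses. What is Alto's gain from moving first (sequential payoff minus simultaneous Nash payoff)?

1

Work backward from Brio's decision.
- S → Brio plays Z (best of 12, 17, 7, 19); Alto gets 19.
- M → Brio plays W (best of 19, 4, 7, 8); Alto gets 13.
- L → Brio plays X (best of 9, 20, 4, 3); Alto gets 18.
- XL → Brio plays W (best of 16, 11, 2, 5); Alto gets 15.
Among 19, 13, 18, 15, the best is 19 at S. Subgame-perfect outcome: (S, Z) with payoffs (19, 19).
Now find the simultaneous Nash equilibrium.
Alto's best replies: W→L; X→L; Y→XL; Z→L.
Brio's best replies: S→Z; M→W; L→X; XL→W.
The unique mutual best reply is (L, X), giving (18, 20).
Alto's commitment gain: 19 − 18 = 1.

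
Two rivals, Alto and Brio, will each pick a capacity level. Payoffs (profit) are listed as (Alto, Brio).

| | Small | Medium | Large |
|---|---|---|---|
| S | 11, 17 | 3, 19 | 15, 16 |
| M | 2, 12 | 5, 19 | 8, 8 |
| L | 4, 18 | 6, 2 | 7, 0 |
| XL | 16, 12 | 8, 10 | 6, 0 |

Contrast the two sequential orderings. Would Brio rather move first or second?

first

If Alto leads: Brio's best replies are S→Medium, M→Medium, L→Small, XL→Small; Alto's induced payoffs 3, 5, 4, 16; outcome (XL, Small), payoffs (16, 12).
If Brio leads: Alto's best replies are Small→XL, Medium→XL, Large→S; Brio's induced payoffs 12, 10, 16; outcome (S, Large), payoffs (15, 16).
Brio gets 16 moving first and 12 moving second, so Brio prefers to move first.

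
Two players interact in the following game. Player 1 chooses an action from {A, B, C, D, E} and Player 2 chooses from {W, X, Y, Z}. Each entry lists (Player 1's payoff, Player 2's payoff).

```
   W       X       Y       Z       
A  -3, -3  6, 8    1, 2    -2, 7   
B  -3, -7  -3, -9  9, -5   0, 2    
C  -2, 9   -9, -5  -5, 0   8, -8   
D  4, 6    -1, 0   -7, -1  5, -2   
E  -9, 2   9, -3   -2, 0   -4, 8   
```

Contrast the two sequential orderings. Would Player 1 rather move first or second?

first

If Player 1 leads: Player 2's best replies are A→X, B→Z, C→W, D→W, E→Z; Player 1's induced payoffs 6, 0, -2, 4, -4; outcome (A, X), payoffs (6, 8).
If Player 2 leads: Player 1's best replies are W→D, X→E, Y→B, Z→C; Player 2's induced payoffs 6, -3, -5, -8; outcome (D, W), payoffs (4, 6).
Player 1 gets 6 moving first and 4 moving second, so Player 1 prefers to move first.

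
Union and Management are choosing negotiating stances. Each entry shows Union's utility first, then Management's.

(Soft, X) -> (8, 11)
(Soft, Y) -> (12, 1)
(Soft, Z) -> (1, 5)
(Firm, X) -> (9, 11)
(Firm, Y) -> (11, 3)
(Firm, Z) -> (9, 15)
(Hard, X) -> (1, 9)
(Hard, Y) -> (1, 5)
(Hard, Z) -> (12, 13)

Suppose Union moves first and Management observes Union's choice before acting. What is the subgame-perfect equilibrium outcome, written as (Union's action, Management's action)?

(Hard, Z)

Backward induction with Union moving first.
- Soft: Management compares 11, 1, 5 and picks X; Union would get 8.
- Firm: Management compares 11, 3, 15 and picks Z; Union would get 9.
- Hard: Management compares 9, 5, 13 and picks Z; Union would get 12.
Among 8, 9, 12, the best is 12 at Hard. Subgame-perfect outcome: (Hard, Z) with payoffs (12, 13).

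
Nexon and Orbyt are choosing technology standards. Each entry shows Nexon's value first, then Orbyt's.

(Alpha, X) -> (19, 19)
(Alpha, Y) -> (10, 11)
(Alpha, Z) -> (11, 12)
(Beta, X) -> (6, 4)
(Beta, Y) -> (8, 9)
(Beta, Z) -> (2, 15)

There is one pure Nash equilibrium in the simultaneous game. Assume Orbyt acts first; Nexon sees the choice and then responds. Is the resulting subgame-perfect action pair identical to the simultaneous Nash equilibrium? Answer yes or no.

yes

Backward induction with Orbyt moving first.
- X: BR = Alpha, leader payoff 19.
- Y: BR = Alpha, leader payoff 11.
- Z: BR = Alpha, leader payoff 12.
Maximizing over 19, 11, 12, Orbyt chooses X. Subgame-perfect outcome: (Alpha, X) with payoffs (19, 19).
Now find the simultaneous Nash equilibrium.
Nexon's best replies: X→Alpha; Y→Alpha; Z→Alpha.
Orbyt's best replies: Alpha→X; Beta→Z.
Only (Alpha, X) has each player best-responding; Nash payoffs (19, 19).
Sequential outcome (Alpha, X) coincides with the Nash profile (Alpha, X).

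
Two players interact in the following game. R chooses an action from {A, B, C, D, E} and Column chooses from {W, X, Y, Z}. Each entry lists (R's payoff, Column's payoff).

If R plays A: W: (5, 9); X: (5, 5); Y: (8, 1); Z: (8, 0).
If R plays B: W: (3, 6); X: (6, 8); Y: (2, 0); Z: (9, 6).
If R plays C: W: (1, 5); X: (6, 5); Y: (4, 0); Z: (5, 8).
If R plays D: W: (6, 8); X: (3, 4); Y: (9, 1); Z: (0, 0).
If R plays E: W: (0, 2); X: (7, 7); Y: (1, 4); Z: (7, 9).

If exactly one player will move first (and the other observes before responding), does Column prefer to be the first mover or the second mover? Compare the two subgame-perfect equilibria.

second

If R leads: Column's best replies are A→W, B→X, C→Z, D→W, E→Z; R's induced payoffs 5, 6, 5, 6, 7; outcome (E, Z), payoffs (7, 9).
If Column leads: R's best replies are W→D, X→E, Y→D, Z→B; Column's induced payoffs 8, 7, 1, 6; outcome (D, W), payoffs (6, 8).
Column gets 8 moving first and 9 moving second, so Column prefers to move second.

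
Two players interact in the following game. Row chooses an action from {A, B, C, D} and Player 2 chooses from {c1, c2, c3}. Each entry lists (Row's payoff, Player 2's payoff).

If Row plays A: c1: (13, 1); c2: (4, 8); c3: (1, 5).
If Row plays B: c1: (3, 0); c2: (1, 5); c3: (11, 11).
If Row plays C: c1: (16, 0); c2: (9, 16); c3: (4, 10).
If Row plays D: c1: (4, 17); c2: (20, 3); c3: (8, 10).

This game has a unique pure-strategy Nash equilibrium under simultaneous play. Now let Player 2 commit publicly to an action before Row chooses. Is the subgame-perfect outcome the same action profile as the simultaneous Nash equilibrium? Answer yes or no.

Row best-responds to each possible Player 2 move:
- c1: BR = C, leader payoff 0.
- c2: BR = D, leader payoff 3.
- c3: BR = B, leader payoff 11.
Among 0, 3, 11, the best is 11 at c3. Subgame-perfect outcome: (B, c3) with payoffs (11, 11).
Now find the simultaneous Nash equilibrium.
Row's best replies: c1→C; c2→D; c3→B.
Player 2's best replies: A→c2; B→c3; C→c2; D→c1.
The unique mutual best reply is (B, c3), giving (11, 11).
Sequential outcome (B, c3) coincides with the Nash profile (B, c3).

yes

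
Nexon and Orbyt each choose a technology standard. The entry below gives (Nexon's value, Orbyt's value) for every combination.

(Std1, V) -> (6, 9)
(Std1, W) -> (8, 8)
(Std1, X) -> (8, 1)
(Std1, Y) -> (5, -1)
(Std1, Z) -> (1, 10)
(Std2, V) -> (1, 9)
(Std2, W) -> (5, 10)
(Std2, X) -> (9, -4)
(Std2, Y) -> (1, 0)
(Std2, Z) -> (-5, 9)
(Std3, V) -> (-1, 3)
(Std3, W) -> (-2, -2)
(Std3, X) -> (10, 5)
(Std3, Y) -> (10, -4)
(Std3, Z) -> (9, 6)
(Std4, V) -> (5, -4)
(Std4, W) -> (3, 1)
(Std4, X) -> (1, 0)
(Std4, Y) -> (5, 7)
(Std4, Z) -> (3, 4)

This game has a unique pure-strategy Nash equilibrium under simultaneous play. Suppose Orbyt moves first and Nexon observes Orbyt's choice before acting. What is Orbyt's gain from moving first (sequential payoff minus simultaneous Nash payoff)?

3

Nexon best-responds to each possible Orbyt move:
- V → Nexon plays Std1 (best of 6, 1, -1, 5); Orbyt gets 9.
- W → Nexon plays Std1 (best of 8, 5, -2, 3); Orbyt gets 8.
- X → Nexon plays Std3 (best of 8, 9, 10, 1); Orbyt gets 5.
- Y → Nexon plays Std3 (best of 5, 1, 10, 5); Orbyt gets -4.
- Z → Nexon plays Std3 (best of 1, -5, 9, 3); Orbyt gets 6.
Maximizing over 9, 8, 5, -4, 6, Orbyt chooses V. Subgame-perfect outcome: (Std1, V) with payoffs (6, 9).
For the simultaneous game, intersect best replies.
Nexon's best replies: V→Std1; W→Std1; X→Std3; Y→Std3; Z→Std3.
Orbyt's best replies: Std1→Z; Std2→W; Std3→Z; Std4→Y.
The unique mutual best reply is (Std3, Z), giving (9, 6).
Orbyt's commitment gain: 9 − 6 = 3.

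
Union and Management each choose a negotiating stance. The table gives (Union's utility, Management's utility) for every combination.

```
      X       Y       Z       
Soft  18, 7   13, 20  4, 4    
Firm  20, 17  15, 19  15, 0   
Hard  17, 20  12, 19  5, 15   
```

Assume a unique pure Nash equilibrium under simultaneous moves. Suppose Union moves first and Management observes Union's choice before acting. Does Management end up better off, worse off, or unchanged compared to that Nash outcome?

Backward induction with Union moving first.
- Soft: Management compares 7, 20, 4 and picks Y; Union would get 13.
- Firm: Management compares 17, 19, 0 and picks Y; Union would get 15.
- Hard: Management compares 20, 19, 15 and picks X; Union would get 17.
Among 13, 15, 17, the best is 17 at Hard. Subgame-perfect outcome: (Hard, X) with payoffs (17, 20).
For the simultaneous game, intersect best replies.
Union's best replies: X→Firm; Y→Firm; Z→Firm.
Management's best replies: Soft→Y; Firm→Y; Hard→X.
Only (Firm, Y) has each player best-responding; Nash payoffs (15, 19).
Management earns 20 sequentially versus 19 at the Nash outcome: better off.

better off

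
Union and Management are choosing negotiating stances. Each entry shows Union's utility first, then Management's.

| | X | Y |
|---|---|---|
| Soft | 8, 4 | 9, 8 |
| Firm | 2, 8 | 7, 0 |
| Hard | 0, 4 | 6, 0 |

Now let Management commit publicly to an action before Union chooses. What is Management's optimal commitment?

Solve by backward induction (Management leads).
- X: BR = Soft, leader payoff 4.
- Y: BR = Soft, leader payoff 8.
Among 4, 8, the best is 8 at Y. Subgame-perfect outcome: (Soft, Y) with payoffs (9, 8).

Y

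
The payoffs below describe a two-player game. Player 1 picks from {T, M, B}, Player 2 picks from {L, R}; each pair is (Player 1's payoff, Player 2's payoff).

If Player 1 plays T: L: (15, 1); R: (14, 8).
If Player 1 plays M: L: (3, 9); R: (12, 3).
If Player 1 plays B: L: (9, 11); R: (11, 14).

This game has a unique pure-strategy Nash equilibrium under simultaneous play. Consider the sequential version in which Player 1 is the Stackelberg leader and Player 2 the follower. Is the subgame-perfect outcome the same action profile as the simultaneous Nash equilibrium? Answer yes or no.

Player 2 best-responds to each possible Player 1 move:
- T → Player 2 plays R (best of 1, 8); Player 1 gets 14.
- M → Player 2 plays L (best of 9, 3); Player 1 gets 3.
- B → Player 2 plays R (best of 11, 14); Player 1 gets 11.
Player 1's induced payoffs are 14, 3, 11, so Player 1 commits to T. Subgame-perfect outcome: (T, R) with payoffs (14, 8).
Under simultaneous play:
Player 1's best replies: L→T; R→T.
Player 2's best replies: T→R; M→L; B→R.
The unique mutual best reply is (T, R), giving (14, 8).
Sequential outcome (T, R) coincides with the Nash profile (T, R).

yes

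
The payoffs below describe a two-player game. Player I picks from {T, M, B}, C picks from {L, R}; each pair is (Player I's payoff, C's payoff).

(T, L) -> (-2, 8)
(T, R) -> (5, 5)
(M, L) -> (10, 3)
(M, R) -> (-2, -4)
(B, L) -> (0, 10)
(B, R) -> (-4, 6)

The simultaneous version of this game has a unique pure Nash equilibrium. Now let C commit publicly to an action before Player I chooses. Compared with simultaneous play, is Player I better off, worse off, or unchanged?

Work backward from Player I's decision.
- L: BR = M, leader payoff 3.
- R: BR = T, leader payoff 5.
C's induced payoffs are 3, 5, so C commits to R. Subgame-perfect outcome: (T, R) with payoffs (5, 5).
Under simultaneous play:
Player I's best replies: L→M; R→T.
C's best replies: T→L; M→L; B→L.
The unique mutual best reply is (M, L), giving (10, 3).
Player I earns 5 sequentially versus 10 at the Nash outcome: worse off.

worse off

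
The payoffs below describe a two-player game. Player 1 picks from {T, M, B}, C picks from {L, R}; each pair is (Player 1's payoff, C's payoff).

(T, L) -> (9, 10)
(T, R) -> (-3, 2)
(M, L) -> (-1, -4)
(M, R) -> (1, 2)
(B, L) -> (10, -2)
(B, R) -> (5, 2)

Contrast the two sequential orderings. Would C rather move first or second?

second

If Player 1 leads: C's best replies are T→L, M→R, B→R; Player 1's induced payoffs 9, 1, 5; outcome (T, L), payoffs (9, 10).
If C leads: Player 1's best replies are L→B, R→B; C's induced payoffs -2, 2; outcome (B, R), payoffs (5, 2).
C gets 2 moving first and 10 moving second, so C prefers to move second.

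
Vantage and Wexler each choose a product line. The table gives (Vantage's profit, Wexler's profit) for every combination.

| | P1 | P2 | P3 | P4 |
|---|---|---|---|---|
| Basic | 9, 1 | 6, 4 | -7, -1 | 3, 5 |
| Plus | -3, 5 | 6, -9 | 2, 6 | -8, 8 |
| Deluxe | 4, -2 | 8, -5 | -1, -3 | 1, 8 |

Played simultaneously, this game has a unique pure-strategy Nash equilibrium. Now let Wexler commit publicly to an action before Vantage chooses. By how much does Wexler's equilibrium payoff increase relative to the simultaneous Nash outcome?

Vantage best-responds to each possible Wexler move:
- P1 → Vantage plays Basic (best of 9, -3, 4); Wexler gets 1.
- P2 → Vantage plays Deluxe (best of 6, 6, 8); Wexler gets -5.
- P3 → Vantage plays Plus (best of -7, 2, -1); Wexler gets 6.
- P4 → Vantage plays Basic (best of 3, -8, 1); Wexler gets 5.
Maximizing over 1, -5, 6, 5, Wexler chooses P3. Subgame-perfect outcome: (Plus, P3) with payoffs (2, 6).
Under simultaneous play:
Vantage's best replies: P1→Basic; P2→Deluxe; P3→Plus; P4→Basic.
Wexler's best replies: Basic→P4; Plus→P4; Deluxe→P4.
Only (Basic, P4) has each player best-responding; Nash payoffs (3, 5).
Wexler's commitment gain: 6 − 5 = 1.

1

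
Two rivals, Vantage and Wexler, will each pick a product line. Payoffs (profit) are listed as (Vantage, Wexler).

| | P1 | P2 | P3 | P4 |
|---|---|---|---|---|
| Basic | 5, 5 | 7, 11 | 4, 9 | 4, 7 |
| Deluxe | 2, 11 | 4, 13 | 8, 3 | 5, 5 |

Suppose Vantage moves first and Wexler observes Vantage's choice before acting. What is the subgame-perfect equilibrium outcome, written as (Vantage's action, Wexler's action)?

(Basic, P2)

Solve by backward induction (Vantage leads).
- Basic: Wexler compares 5, 11, 9, 7 and picks P2; Vantage would get 7.
- Deluxe: Wexler compares 11, 13, 3, 5 and picks P2; Vantage would get 4.
Maximizing over 7, 4, Vantage chooses Basic. Subgame-perfect outcome: (Basic, P2) with payoffs (7, 11).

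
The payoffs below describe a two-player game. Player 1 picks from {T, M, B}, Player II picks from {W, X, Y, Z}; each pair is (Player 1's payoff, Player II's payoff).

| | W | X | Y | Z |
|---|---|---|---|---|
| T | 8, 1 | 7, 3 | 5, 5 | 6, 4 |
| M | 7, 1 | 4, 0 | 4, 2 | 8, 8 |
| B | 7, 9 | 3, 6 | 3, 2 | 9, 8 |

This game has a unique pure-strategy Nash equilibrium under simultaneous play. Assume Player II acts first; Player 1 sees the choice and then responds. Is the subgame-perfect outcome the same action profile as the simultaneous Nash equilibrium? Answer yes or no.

no

Player 1 best-responds to each possible Player II move:
- W: Player 1 compares 8, 7, 7 and picks T; Player II would get 1.
- X: Player 1 compares 7, 4, 3 and picks T; Player II would get 3.
- Y: Player 1 compares 5, 4, 3 and picks T; Player II would get 5.
- Z: Player 1 compares 6, 8, 9 and picks B; Player II would get 8.
Maximizing over 1, 3, 5, 8, Player II chooses Z. Subgame-perfect outcome: (B, Z) with payoffs (9, 8).
For the simultaneous game, intersect best replies.
Player 1's best replies: W→T; X→T; Y→T; Z→B.
Player II's best replies: T→Y; M→Z; B→W.
The unique mutual best reply is (T, Y), giving (5, 5).
Sequential outcome (B, Z) differs from the Nash profile (T, Y).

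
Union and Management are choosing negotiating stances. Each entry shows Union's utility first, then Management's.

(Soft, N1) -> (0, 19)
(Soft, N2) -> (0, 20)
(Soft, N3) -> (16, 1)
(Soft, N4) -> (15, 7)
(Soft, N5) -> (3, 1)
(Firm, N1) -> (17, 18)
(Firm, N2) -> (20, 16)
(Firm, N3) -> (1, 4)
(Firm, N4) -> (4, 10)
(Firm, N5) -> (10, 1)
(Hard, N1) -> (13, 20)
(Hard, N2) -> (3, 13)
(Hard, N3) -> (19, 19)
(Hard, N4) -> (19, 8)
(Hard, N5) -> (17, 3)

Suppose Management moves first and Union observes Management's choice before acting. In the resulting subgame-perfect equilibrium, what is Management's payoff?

19

Union best-responds to each possible Management move:
- N1 → Union plays Firm (best of 0, 17, 13); Management gets 18.
- N2 → Union plays Firm (best of 0, 20, 3); Management gets 16.
- N3 → Union plays Hard (best of 16, 1, 19); Management gets 19.
- N4 → Union plays Hard (best of 15, 4, 19); Management gets 8.
- N5 → Union plays Hard (best of 3, 10, 17); Management gets 3.
Maximizing over 18, 16, 19, 8, 3, Management chooses N3. Subgame-perfect outcome: (Hard, N3) with payoffs (19, 19).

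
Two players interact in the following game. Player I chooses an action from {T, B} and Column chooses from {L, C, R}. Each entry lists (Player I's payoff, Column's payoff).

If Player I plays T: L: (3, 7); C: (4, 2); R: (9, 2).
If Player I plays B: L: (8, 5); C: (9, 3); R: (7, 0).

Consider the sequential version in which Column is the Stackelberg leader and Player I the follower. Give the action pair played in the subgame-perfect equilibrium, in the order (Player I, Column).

Backward induction with Column moving first.
- L: BR = B, leader payoff 5.
- C: BR = B, leader payoff 3.
- R: BR = T, leader payoff 2.
Maximizing over 5, 3, 2, Column chooses L. Subgame-perfect outcome: (B, L) with payoffs (8, 5).

(B, L)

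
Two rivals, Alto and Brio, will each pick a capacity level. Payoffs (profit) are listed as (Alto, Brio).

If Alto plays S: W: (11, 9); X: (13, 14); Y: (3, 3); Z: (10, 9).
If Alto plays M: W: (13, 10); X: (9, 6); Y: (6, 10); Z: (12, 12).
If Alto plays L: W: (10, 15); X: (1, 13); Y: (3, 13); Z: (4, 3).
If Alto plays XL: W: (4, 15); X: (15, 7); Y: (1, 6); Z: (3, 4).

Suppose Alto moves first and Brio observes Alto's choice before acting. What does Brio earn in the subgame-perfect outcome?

Work backward from Brio's decision.
- S → Brio plays X (best of 9, 14, 3, 9); Alto gets 13.
- M → Brio plays Z (best of 10, 6, 10, 12); Alto gets 12.
- L → Brio plays W (best of 15, 13, 13, 3); Alto gets 10.
- XL → Brio plays W (best of 15, 7, 6, 4); Alto gets 4.
Maximizing over 13, 12, 10, 4, Alto chooses S. Subgame-perfect outcome: (S, X) with payoffs (13, 14).

14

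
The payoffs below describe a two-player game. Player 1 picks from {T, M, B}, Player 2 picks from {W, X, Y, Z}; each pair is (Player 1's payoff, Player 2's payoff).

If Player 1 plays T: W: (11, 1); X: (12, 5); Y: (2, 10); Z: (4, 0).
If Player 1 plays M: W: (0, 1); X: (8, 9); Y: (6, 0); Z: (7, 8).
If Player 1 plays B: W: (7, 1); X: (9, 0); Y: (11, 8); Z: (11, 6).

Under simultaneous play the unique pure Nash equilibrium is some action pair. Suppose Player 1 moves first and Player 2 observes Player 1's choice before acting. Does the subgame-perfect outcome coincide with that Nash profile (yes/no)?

Player 2 best-responds to each possible Player 1 move:
- T → Player 2 plays Y (best of 1, 5, 10, 0); Player 1 gets 2.
- M → Player 2 plays X (best of 1, 9, 0, 8); Player 1 gets 8.
- B → Player 2 plays Y (best of 1, 0, 8, 6); Player 1 gets 11.
Among 2, 8, 11, the best is 11 at B. Subgame-perfect outcome: (B, Y) with payoffs (11, 8).
Now find the simultaneous Nash equilibrium.
Player 1's best replies: W→T; X→T; Y→B; Z→B.
Player 2's best replies: T→Y; M→X; B→Y.
The unique mutual best reply is (B, Y), giving (11, 8).
Sequential outcome (B, Y) coincides with the Nash profile (B, Y).

yes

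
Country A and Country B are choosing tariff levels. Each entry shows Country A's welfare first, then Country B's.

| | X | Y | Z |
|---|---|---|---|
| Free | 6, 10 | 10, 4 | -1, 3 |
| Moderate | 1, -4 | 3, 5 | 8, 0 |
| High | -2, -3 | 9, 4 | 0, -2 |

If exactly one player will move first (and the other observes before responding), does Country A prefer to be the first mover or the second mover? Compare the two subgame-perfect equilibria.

If Country A leads: Country B's best replies are Free→X, Moderate→Y, High→Y; Country A's induced payoffs 6, 3, 9; outcome (High, Y), payoffs (9, 4).
If Country B leads: Country A's best replies are X→Free, Y→Free, Z→Moderate; Country B's induced payoffs 10, 4, 0; outcome (Free, X), payoffs (6, 10).
Country A gets 9 moving first and 6 moving second, so Country A prefers to move first.

first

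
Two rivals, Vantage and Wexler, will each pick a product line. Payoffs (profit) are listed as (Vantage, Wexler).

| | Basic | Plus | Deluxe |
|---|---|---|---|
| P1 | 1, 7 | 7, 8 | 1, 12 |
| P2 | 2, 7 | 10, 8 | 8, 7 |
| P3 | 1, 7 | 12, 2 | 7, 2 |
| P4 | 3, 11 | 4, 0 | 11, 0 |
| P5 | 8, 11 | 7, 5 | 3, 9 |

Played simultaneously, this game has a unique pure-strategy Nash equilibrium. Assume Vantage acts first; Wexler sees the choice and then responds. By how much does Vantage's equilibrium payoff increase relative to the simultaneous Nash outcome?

Wexler best-responds to each possible Vantage move:
- P1: BR = Deluxe, leader payoff 1.
- P2: BR = Plus, leader payoff 10.
- P3: BR = Basic, leader payoff 1.
- P4: BR = Basic, leader payoff 3.
- P5: BR = Basic, leader payoff 8.
Among 1, 10, 1, 3, 8, the best is 10 at P2. Subgame-perfect outcome: (P2, Plus) with payoffs (10, 8).
Now find the simultaneous Nash equilibrium.
Vantage's best replies: Basic→P5; Plus→P3; Deluxe→P4.
Wexler's best replies: P1→Deluxe; P2→Plus; P3→Basic; P4→Basic; P5→Basic.
Only (P5, Basic) has each player best-responding; Nash payoffs (8, 11).
Vantage's commitment gain: 10 − 8 = 2.

2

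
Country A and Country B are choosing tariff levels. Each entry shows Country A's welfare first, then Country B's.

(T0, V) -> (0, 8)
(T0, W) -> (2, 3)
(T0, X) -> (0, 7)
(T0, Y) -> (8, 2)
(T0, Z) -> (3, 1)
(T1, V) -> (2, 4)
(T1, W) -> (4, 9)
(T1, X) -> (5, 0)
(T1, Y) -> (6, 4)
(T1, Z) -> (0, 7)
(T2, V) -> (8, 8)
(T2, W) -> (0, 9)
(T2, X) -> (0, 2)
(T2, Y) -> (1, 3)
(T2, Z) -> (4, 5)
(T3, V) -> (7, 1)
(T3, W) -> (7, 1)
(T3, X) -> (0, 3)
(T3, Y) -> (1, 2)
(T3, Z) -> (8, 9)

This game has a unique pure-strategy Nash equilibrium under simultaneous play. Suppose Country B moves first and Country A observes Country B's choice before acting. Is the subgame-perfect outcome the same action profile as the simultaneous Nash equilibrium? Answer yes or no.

Backward induction with Country B moving first.
- V → Country A plays T2 (best of 0, 2, 8, 7); Country B gets 8.
- W → Country A plays T3 (best of 2, 4, 0, 7); Country B gets 1.
- X → Country A plays T1 (best of 0, 5, 0, 0); Country B gets 0.
- Y → Country A plays T0 (best of 8, 6, 1, 1); Country B gets 2.
- Z → Country A plays T3 (best of 3, 0, 4, 8); Country B gets 9.
Country B's induced payoffs are 8, 1, 0, 2, 9, so Country B commits to Z. Subgame-perfect outcome: (T3, Z) with payoffs (8, 9).
Now find the simultaneous Nash equilibrium.
Country A's best replies: V→T2; W→T3; X→T1; Y→T0; Z→T3.
Country B's best replies: T0→V; T1→W; T2→W; T3→Z.
Only (T3, Z) has each player best-responding; Nash payoffs (8, 9).
Sequential outcome (T3, Z) coincides with the Nash profile (T3, Z).

yes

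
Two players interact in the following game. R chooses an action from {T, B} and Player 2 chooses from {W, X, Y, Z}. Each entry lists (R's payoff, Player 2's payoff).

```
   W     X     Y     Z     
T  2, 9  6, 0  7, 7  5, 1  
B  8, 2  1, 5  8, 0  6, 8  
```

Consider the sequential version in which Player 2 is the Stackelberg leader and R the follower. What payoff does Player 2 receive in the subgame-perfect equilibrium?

R best-responds to each possible Player 2 move:
- W: BR = B, leader payoff 2.
- X: BR = T, leader payoff 0.
- Y: BR = B, leader payoff 0.
- Z: BR = B, leader payoff 8.
Among 2, 0, 0, 8, the best is 8 at Z. Subgame-perfect outcome: (B, Z) with payoffs (6, 8).

8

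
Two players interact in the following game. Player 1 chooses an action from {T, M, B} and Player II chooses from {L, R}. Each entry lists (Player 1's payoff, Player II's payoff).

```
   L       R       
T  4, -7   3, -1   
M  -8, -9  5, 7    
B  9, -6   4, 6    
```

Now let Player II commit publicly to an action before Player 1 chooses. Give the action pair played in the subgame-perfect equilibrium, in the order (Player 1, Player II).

(M, R)

Solve by backward induction (Player II leads).
- L: BR = B, leader payoff -6.
- R: BR = M, leader payoff 7.
Among -6, 7, the best is 7 at R. Subgame-perfect outcome: (M, R) with payoffs (5, 7).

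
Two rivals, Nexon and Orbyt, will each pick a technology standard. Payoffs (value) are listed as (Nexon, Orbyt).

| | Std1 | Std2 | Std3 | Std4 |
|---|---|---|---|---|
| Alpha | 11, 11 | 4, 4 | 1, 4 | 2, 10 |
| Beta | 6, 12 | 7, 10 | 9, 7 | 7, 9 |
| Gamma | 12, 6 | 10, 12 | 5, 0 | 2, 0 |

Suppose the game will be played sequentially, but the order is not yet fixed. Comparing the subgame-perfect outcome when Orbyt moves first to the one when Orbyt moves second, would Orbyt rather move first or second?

first

If Nexon leads: Orbyt's best replies are Alpha→Std1, Beta→Std1, Gamma→Std2; Nexon's induced payoffs 11, 6, 10; outcome (Alpha, Std1), payoffs (11, 11).
If Orbyt leads: Nexon's best replies are Std1→Gamma, Std2→Gamma, Std3→Beta, Std4→Beta; Orbyt's induced payoffs 6, 12, 7, 9; outcome (Gamma, Std2), payoffs (10, 12).
Orbyt gets 12 moving first and 11 moving second, so Orbyt prefers to move first.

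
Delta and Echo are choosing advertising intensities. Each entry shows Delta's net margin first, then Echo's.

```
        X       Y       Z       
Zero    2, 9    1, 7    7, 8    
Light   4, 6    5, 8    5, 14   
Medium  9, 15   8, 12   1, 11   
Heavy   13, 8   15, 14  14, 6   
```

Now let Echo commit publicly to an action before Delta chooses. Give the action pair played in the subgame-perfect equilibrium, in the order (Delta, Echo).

(Heavy, Y)

Solve by backward induction (Echo leads).
- X: BR = Heavy, leader payoff 8.
- Y: BR = Heavy, leader payoff 14.
- Z: BR = Heavy, leader payoff 6.
Echo's induced payoffs are 8, 14, 6, so Echo commits to Y. Subgame-perfect outcome: (Heavy, Y) with payoffs (15, 14).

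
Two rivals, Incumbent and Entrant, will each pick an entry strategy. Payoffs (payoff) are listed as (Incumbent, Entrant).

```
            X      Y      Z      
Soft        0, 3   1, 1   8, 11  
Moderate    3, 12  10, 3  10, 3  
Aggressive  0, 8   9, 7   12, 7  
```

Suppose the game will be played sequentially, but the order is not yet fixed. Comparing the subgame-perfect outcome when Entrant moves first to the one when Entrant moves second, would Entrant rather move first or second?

If Incumbent leads: Entrant's best replies are Soft→Z, Moderate→X, Aggressive→X; Incumbent's induced payoffs 8, 3, 0; outcome (Soft, Z), payoffs (8, 11).
If Entrant leads: Incumbent's best replies are X→Moderate, Y→Moderate, Z→Aggressive; Entrant's induced payoffs 12, 3, 7; outcome (Moderate, X), payoffs (3, 12).
Entrant gets 12 moving first and 11 moving second, so Entrant prefers to move first.

first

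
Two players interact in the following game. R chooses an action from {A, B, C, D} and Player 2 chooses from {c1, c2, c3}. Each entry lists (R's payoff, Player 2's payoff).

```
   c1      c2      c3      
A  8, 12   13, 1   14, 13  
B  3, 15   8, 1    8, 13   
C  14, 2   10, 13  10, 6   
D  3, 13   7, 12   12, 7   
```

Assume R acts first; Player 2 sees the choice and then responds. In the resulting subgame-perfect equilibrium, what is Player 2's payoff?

13

Backward induction with R moving first.
- A → Player 2 plays c3 (best of 12, 1, 13); R gets 14.
- B → Player 2 plays c1 (best of 15, 1, 13); R gets 3.
- C → Player 2 plays c2 (best of 2, 13, 6); R gets 10.
- D → Player 2 plays c1 (best of 13, 12, 7); R gets 3.
Maximizing over 14, 3, 10, 3, R chooses A. Subgame-perfect outcome: (A, c3) with payoffs (14, 13).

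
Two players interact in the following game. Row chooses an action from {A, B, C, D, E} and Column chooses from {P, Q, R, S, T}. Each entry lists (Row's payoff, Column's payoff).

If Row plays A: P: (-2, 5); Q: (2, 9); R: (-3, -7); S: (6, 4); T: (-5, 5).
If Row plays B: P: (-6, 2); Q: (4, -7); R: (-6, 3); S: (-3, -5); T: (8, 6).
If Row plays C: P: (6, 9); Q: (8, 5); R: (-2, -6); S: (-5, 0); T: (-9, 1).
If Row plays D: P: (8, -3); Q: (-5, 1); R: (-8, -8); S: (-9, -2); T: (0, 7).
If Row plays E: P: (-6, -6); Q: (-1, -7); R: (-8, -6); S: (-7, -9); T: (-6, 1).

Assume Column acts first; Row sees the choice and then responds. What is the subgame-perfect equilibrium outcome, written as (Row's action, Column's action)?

Solve by backward induction (Column leads).
- P: Row compares -2, -6, 6, 8, -6 and picks D; Column would get -3.
- Q: Row compares 2, 4, 8, -5, -1 and picks C; Column would get 5.
- R: Row compares -3, -6, -2, -8, -8 and picks C; Column would get -6.
- S: Row compares 6, -3, -5, -9, -7 and picks A; Column would get 4.
- T: Row compares -5, 8, -9, 0, -6 and picks B; Column would get 6.
Among -3, 5, -6, 4, 6, the best is 6 at T. Subgame-perfect outcome: (B, T) with payoffs (8, 6).

(B, T)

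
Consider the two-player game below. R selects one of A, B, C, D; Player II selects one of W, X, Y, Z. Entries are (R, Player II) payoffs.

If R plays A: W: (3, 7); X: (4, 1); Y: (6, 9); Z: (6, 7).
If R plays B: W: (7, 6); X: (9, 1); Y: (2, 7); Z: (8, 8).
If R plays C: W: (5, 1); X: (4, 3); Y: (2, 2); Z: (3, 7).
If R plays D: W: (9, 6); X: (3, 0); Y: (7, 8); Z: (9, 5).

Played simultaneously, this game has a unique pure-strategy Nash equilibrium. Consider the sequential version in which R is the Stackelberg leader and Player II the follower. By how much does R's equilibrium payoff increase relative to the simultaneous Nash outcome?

Solve by backward induction (R leads).
- A: BR = Y, leader payoff 6.
- B: BR = Z, leader payoff 8.
- C: BR = Z, leader payoff 3.
- D: BR = Y, leader payoff 7.
R's induced payoffs are 6, 8, 3, 7, so R commits to B. Subgame-perfect outcome: (B, Z) with payoffs (8, 8).
Now find the simultaneous Nash equilibrium.
R's best replies: W→D; X→B; Y→D; Z→D.
Player II's best replies: A→Y; B→Z; C→Z; D→Y.
The unique mutual best reply is (D, Y), giving (7, 8).
R's commitment gain: 8 − 7 = 1.

1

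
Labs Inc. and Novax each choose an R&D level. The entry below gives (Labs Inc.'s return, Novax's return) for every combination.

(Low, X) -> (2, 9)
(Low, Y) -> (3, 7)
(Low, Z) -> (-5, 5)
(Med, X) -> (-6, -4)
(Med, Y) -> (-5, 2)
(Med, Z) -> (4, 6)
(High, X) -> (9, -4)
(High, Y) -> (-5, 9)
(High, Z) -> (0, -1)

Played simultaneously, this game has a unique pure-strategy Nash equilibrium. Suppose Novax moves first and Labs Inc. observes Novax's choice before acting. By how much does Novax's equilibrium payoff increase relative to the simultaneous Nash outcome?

1

Backward induction with Novax moving first.
- X: Labs Inc. compares 2, -6, 9 and picks High; Novax would get -4.
- Y: Labs Inc. compares 3, -5, -5 and picks Low; Novax would get 7.
- Z: Labs Inc. compares -5, 4, 0 and picks Med; Novax would get 6.
Maximizing over -4, 7, 6, Novax chooses Y. Subgame-perfect outcome: (Low, Y) with payoffs (3, 7).
For the simultaneous game, intersect best replies.
Labs Inc.'s best replies: X→High; Y→Low; Z→Med.
Novax's best replies: Low→X; Med→Z; High→Y.
Only (Med, Z) has each player best-responding; Nash payoffs (4, 6).
Novax's commitment gain: 7 − 6 = 1.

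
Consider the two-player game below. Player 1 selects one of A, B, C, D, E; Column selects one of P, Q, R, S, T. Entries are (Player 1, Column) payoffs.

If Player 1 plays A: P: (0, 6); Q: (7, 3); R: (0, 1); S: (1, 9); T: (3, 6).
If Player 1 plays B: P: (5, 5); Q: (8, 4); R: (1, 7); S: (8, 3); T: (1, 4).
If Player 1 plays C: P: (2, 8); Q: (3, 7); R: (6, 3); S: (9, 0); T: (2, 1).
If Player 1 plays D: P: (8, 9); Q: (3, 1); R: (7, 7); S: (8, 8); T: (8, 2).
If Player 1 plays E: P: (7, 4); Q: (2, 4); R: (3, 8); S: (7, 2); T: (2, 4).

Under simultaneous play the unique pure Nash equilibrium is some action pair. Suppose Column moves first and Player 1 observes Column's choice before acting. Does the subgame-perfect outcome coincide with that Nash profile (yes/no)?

yes

Work backward from Player 1's decision.
- P: Player 1 compares 0, 5, 2, 8, 7 and picks D; Column would get 9.
- Q: Player 1 compares 7, 8, 3, 3, 2 and picks B; Column would get 4.
- R: Player 1 compares 0, 1, 6, 7, 3 and picks D; Column would get 7.
- S: Player 1 compares 1, 8, 9, 8, 7 and picks C; Column would get 0.
- T: Player 1 compares 3, 1, 2, 8, 2 and picks D; Column would get 2.
Among 9, 4, 7, 0, 2, the best is 9 at P. Subgame-perfect outcome: (D, P) with payoffs (8, 9).
Under simultaneous play:
Player 1's best replies: P→D; Q→B; R→D; S→C; T→D.
Column's best replies: A→S; B→R; C→P; D→P; E→R.
The unique mutual best reply is (D, P), giving (8, 9).
Sequential outcome (D, P) coincides with the Nash profile (D, P).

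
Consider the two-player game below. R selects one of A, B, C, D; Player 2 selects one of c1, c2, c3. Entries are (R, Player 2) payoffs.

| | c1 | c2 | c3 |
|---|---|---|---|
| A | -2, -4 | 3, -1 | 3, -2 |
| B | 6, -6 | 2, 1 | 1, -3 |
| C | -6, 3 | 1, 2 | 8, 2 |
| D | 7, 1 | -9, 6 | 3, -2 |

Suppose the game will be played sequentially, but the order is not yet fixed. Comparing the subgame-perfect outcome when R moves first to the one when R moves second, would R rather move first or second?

second

If R leads: Player 2's best replies are A→c2, B→c2, C→c1, D→c2; R's induced payoffs 3, 2, -6, -9; outcome (A, c2), payoffs (3, -1).
If Player 2 leads: R's best replies are c1→D, c2→A, c3→C; Player 2's induced payoffs 1, -1, 2; outcome (C, c3), payoffs (8, 2).
R gets 3 moving first and 8 moving second, so R prefers to move second.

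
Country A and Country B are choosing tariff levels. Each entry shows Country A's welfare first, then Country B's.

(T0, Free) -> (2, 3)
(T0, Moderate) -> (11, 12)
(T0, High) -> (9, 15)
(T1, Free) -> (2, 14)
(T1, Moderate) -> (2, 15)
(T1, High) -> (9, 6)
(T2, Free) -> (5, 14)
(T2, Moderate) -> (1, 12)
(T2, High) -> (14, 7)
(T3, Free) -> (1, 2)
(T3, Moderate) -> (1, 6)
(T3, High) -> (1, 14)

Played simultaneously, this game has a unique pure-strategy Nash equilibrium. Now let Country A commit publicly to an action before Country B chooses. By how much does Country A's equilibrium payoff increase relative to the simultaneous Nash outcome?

4

Backward induction with Country A moving first.
- T0: Country B compares 3, 12, 15 and picks High; Country A would get 9.
- T1: Country B compares 14, 15, 6 and picks Moderate; Country A would get 2.
- T2: Country B compares 14, 12, 7 and picks Free; Country A would get 5.
- T3: Country B compares 2, 6, 14 and picks High; Country A would get 1.
Country A's induced payoffs are 9, 2, 5, 1, so Country A commits to T0. Subgame-perfect outcome: (T0, High) with payoffs (9, 15).
Now find the simultaneous Nash equilibrium.
Country A's best replies: Free→T2; Moderate→T0; High→T2.
Country B's best replies: T0→High; T1→Moderate; T2→Free; T3→High.
Only (T2, Free) has each player best-responding; Nash payoffs (5, 14).
Country A's commitment gain: 9 − 5 = 4.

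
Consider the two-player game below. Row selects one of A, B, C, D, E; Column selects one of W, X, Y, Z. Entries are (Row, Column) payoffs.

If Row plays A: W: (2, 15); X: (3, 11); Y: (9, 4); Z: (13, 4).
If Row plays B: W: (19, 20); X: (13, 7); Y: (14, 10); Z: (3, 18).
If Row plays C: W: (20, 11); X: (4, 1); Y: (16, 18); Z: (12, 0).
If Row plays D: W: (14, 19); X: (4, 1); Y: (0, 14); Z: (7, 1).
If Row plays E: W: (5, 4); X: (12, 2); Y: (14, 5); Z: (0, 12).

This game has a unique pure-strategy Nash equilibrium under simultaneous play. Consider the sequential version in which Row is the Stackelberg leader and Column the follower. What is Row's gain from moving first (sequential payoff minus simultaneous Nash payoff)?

Work backward from Column's decision.
- A: Column compares 15, 11, 4, 4 and picks W; Row would get 2.
- B: Column compares 20, 7, 10, 18 and picks W; Row would get 19.
- C: Column compares 11, 1, 18, 0 and picks Y; Row would get 16.
- D: Column compares 19, 1, 14, 1 and picks W; Row would get 14.
- E: Column compares 4, 2, 5, 12 and picks Z; Row would get 0.
Row's induced payoffs are 2, 19, 16, 14, 0, so Row commits to B. Subgame-perfect outcome: (B, W) with payoffs (19, 20).
Now find the simultaneous Nash equilibrium.
Row's best replies: W→C; X→B; Y→C; Z→A.
Column's best replies: A→W; B→W; C→Y; D→W; E→Z.
Only (C, Y) has each player best-responding; Nash payoffs (16, 18).
Row's commitment gain: 19 − 16 = 3.

3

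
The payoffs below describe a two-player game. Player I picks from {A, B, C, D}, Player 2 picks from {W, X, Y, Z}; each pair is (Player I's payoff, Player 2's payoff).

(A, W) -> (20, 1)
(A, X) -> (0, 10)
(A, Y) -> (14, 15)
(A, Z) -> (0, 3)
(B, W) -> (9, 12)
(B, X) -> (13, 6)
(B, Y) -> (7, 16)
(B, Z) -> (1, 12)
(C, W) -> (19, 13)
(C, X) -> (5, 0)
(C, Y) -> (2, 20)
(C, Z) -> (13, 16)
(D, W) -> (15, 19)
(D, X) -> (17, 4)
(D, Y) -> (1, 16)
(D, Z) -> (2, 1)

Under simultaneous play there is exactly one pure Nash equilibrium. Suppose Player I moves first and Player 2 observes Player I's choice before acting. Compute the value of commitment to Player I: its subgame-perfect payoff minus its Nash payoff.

Backward induction with Player I moving first.
- A → Player 2 plays Y (best of 1, 10, 15, 3); Player I gets 14.
- B → Player 2 plays Y (best of 12, 6, 16, 12); Player I gets 7.
- C → Player 2 plays Y (best of 13, 0, 20, 16); Player I gets 2.
- D → Player 2 plays W (best of 19, 4, 16, 1); Player I gets 15.
Among 14, 7, 2, 15, the best is 15 at D. Subgame-perfect outcome: (D, W) with payoffs (15, 19).
Now find the simultaneous Nash equilibrium.
Player I's best replies: W→A; X→D; Y→A; Z→C.
Player 2's best replies: A→Y; B→Y; C→Y; D→W.
Only (A, Y) has each player best-responding; Nash payoffs (14, 15).
Player I's commitment gain: 15 − 14 = 1.

1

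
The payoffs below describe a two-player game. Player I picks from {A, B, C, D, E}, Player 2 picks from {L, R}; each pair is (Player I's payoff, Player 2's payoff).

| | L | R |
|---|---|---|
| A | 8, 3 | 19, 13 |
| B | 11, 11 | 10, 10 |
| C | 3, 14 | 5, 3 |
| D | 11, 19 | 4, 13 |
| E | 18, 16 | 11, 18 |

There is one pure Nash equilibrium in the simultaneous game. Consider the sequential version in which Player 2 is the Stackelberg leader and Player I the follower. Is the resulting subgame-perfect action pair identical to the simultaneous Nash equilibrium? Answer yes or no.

no

Backward induction with Player 2 moving first.
- L: BR = E, leader payoff 16.
- R: BR = A, leader payoff 13.
Maximizing over 16, 13, Player 2 chooses L. Subgame-perfect outcome: (E, L) with payoffs (18, 16).
Now find the simultaneous Nash equilibrium.
Player I's best replies: L→E; R→A.
Player 2's best replies: A→R; B→L; C→L; D→L; E→R.
The unique mutual best reply is (A, R), giving (19, 13).
Sequential outcome (E, L) differs from the Nash profile (A, R).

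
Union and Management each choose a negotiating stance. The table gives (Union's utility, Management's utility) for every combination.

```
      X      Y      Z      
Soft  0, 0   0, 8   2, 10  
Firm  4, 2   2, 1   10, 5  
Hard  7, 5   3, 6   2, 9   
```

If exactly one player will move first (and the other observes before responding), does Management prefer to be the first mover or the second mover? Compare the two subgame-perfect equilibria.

first

If Union leads: Management's best replies are Soft→Z, Firm→Z, Hard→Z; Union's induced payoffs 2, 10, 2; outcome (Firm, Z), payoffs (10, 5).
If Management leads: Union's best replies are X→Hard, Y→Hard, Z→Firm; Management's induced payoffs 5, 6, 5; outcome (Hard, Y), payoffs (3, 6).
Management gets 6 moving first and 5 moving second, so Management prefers to move first.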